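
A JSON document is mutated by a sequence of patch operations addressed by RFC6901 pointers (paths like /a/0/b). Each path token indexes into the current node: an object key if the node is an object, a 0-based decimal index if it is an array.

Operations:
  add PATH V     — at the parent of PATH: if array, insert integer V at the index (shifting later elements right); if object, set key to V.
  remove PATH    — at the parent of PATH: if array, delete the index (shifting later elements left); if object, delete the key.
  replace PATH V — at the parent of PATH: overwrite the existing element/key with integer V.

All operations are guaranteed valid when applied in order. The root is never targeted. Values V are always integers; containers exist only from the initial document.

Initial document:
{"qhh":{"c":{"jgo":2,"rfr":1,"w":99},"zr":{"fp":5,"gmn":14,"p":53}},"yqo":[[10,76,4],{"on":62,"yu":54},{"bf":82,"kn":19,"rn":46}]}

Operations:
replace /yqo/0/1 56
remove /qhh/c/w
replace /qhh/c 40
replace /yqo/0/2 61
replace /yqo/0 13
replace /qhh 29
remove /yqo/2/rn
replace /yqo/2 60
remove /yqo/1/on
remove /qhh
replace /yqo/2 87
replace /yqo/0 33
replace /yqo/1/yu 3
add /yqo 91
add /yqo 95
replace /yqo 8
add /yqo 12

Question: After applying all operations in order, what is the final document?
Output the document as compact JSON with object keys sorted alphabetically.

After op 1 (replace /yqo/0/1 56): {"qhh":{"c":{"jgo":2,"rfr":1,"w":99},"zr":{"fp":5,"gmn":14,"p":53}},"yqo":[[10,56,4],{"on":62,"yu":54},{"bf":82,"kn":19,"rn":46}]}
After op 2 (remove /qhh/c/w): {"qhh":{"c":{"jgo":2,"rfr":1},"zr":{"fp":5,"gmn":14,"p":53}},"yqo":[[10,56,4],{"on":62,"yu":54},{"bf":82,"kn":19,"rn":46}]}
After op 3 (replace /qhh/c 40): {"qhh":{"c":40,"zr":{"fp":5,"gmn":14,"p":53}},"yqo":[[10,56,4],{"on":62,"yu":54},{"bf":82,"kn":19,"rn":46}]}
After op 4 (replace /yqo/0/2 61): {"qhh":{"c":40,"zr":{"fp":5,"gmn":14,"p":53}},"yqo":[[10,56,61],{"on":62,"yu":54},{"bf":82,"kn":19,"rn":46}]}
After op 5 (replace /yqo/0 13): {"qhh":{"c":40,"zr":{"fp":5,"gmn":14,"p":53}},"yqo":[13,{"on":62,"yu":54},{"bf":82,"kn":19,"rn":46}]}
After op 6 (replace /qhh 29): {"qhh":29,"yqo":[13,{"on":62,"yu":54},{"bf":82,"kn":19,"rn":46}]}
After op 7 (remove /yqo/2/rn): {"qhh":29,"yqo":[13,{"on":62,"yu":54},{"bf":82,"kn":19}]}
After op 8 (replace /yqo/2 60): {"qhh":29,"yqo":[13,{"on":62,"yu":54},60]}
After op 9 (remove /yqo/1/on): {"qhh":29,"yqo":[13,{"yu":54},60]}
After op 10 (remove /qhh): {"yqo":[13,{"yu":54},60]}
After op 11 (replace /yqo/2 87): {"yqo":[13,{"yu":54},87]}
After op 12 (replace /yqo/0 33): {"yqo":[33,{"yu":54},87]}
After op 13 (replace /yqo/1/yu 3): {"yqo":[33,{"yu":3},87]}
After op 14 (add /yqo 91): {"yqo":91}
After op 15 (add /yqo 95): {"yqo":95}
After op 16 (replace /yqo 8): {"yqo":8}
After op 17 (add /yqo 12): {"yqo":12}

Answer: {"yqo":12}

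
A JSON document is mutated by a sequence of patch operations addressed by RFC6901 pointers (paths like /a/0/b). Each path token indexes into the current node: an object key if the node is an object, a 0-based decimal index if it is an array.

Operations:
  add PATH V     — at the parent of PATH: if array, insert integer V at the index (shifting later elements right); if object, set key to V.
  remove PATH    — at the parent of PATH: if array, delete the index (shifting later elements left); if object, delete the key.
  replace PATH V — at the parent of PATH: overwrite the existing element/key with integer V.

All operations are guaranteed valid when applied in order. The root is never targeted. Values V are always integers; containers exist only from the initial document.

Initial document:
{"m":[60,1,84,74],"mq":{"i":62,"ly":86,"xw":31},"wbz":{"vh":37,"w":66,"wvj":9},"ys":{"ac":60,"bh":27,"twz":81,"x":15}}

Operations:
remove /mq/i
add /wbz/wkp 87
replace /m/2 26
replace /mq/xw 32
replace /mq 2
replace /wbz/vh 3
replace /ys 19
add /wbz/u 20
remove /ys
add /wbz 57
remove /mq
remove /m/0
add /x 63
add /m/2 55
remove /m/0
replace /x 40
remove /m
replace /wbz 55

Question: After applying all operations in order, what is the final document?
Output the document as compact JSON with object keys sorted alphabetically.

After op 1 (remove /mq/i): {"m":[60,1,84,74],"mq":{"ly":86,"xw":31},"wbz":{"vh":37,"w":66,"wvj":9},"ys":{"ac":60,"bh":27,"twz":81,"x":15}}
After op 2 (add /wbz/wkp 87): {"m":[60,1,84,74],"mq":{"ly":86,"xw":31},"wbz":{"vh":37,"w":66,"wkp":87,"wvj":9},"ys":{"ac":60,"bh":27,"twz":81,"x":15}}
After op 3 (replace /m/2 26): {"m":[60,1,26,74],"mq":{"ly":86,"xw":31},"wbz":{"vh":37,"w":66,"wkp":87,"wvj":9},"ys":{"ac":60,"bh":27,"twz":81,"x":15}}
After op 4 (replace /mq/xw 32): {"m":[60,1,26,74],"mq":{"ly":86,"xw":32},"wbz":{"vh":37,"w":66,"wkp":87,"wvj":9},"ys":{"ac":60,"bh":27,"twz":81,"x":15}}
After op 5 (replace /mq 2): {"m":[60,1,26,74],"mq":2,"wbz":{"vh":37,"w":66,"wkp":87,"wvj":9},"ys":{"ac":60,"bh":27,"twz":81,"x":15}}
After op 6 (replace /wbz/vh 3): {"m":[60,1,26,74],"mq":2,"wbz":{"vh":3,"w":66,"wkp":87,"wvj":9},"ys":{"ac":60,"bh":27,"twz":81,"x":15}}
After op 7 (replace /ys 19): {"m":[60,1,26,74],"mq":2,"wbz":{"vh":3,"w":66,"wkp":87,"wvj":9},"ys":19}
After op 8 (add /wbz/u 20): {"m":[60,1,26,74],"mq":2,"wbz":{"u":20,"vh":3,"w":66,"wkp":87,"wvj":9},"ys":19}
After op 9 (remove /ys): {"m":[60,1,26,74],"mq":2,"wbz":{"u":20,"vh":3,"w":66,"wkp":87,"wvj":9}}
After op 10 (add /wbz 57): {"m":[60,1,26,74],"mq":2,"wbz":57}
After op 11 (remove /mq): {"m":[60,1,26,74],"wbz":57}
After op 12 (remove /m/0): {"m":[1,26,74],"wbz":57}
After op 13 (add /x 63): {"m":[1,26,74],"wbz":57,"x":63}
After op 14 (add /m/2 55): {"m":[1,26,55,74],"wbz":57,"x":63}
After op 15 (remove /m/0): {"m":[26,55,74],"wbz":57,"x":63}
After op 16 (replace /x 40): {"m":[26,55,74],"wbz":57,"x":40}
After op 17 (remove /m): {"wbz":57,"x":40}
After op 18 (replace /wbz 55): {"wbz":55,"x":40}

Answer: {"wbz":55,"x":40}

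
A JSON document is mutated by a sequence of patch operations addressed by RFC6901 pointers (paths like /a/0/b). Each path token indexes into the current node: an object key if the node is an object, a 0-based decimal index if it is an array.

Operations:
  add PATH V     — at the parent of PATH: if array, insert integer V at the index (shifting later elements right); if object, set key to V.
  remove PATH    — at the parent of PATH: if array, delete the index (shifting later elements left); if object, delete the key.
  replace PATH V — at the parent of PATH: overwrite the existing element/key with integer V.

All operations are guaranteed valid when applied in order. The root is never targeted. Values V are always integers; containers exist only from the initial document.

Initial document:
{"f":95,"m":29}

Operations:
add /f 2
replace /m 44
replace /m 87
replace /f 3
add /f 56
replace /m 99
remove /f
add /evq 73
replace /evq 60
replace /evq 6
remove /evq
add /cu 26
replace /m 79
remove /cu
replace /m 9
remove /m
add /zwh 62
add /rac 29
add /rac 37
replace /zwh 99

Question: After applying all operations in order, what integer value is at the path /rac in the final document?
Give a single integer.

After op 1 (add /f 2): {"f":2,"m":29}
After op 2 (replace /m 44): {"f":2,"m":44}
After op 3 (replace /m 87): {"f":2,"m":87}
After op 4 (replace /f 3): {"f":3,"m":87}
After op 5 (add /f 56): {"f":56,"m":87}
After op 6 (replace /m 99): {"f":56,"m":99}
After op 7 (remove /f): {"m":99}
After op 8 (add /evq 73): {"evq":73,"m":99}
After op 9 (replace /evq 60): {"evq":60,"m":99}
After op 10 (replace /evq 6): {"evq":6,"m":99}
After op 11 (remove /evq): {"m":99}
After op 12 (add /cu 26): {"cu":26,"m":99}
After op 13 (replace /m 79): {"cu":26,"m":79}
After op 14 (remove /cu): {"m":79}
After op 15 (replace /m 9): {"m":9}
After op 16 (remove /m): {}
After op 17 (add /zwh 62): {"zwh":62}
After op 18 (add /rac 29): {"rac":29,"zwh":62}
After op 19 (add /rac 37): {"rac":37,"zwh":62}
After op 20 (replace /zwh 99): {"rac":37,"zwh":99}
Value at /rac: 37

Answer: 37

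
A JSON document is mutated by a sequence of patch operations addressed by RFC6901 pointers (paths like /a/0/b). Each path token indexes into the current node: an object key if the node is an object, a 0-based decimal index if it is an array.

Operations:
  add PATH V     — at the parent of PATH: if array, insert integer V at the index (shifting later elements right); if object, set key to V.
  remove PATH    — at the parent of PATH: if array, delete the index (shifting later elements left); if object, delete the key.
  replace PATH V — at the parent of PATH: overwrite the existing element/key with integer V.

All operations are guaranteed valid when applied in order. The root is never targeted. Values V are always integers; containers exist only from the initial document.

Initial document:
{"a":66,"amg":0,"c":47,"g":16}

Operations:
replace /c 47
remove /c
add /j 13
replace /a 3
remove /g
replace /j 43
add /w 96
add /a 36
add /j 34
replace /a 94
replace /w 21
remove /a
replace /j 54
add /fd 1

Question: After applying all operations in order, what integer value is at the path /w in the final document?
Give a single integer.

After op 1 (replace /c 47): {"a":66,"amg":0,"c":47,"g":16}
After op 2 (remove /c): {"a":66,"amg":0,"g":16}
After op 3 (add /j 13): {"a":66,"amg":0,"g":16,"j":13}
After op 4 (replace /a 3): {"a":3,"amg":0,"g":16,"j":13}
After op 5 (remove /g): {"a":3,"amg":0,"j":13}
After op 6 (replace /j 43): {"a":3,"amg":0,"j":43}
After op 7 (add /w 96): {"a":3,"amg":0,"j":43,"w":96}
After op 8 (add /a 36): {"a":36,"amg":0,"j":43,"w":96}
After op 9 (add /j 34): {"a":36,"amg":0,"j":34,"w":96}
After op 10 (replace /a 94): {"a":94,"amg":0,"j":34,"w":96}
After op 11 (replace /w 21): {"a":94,"amg":0,"j":34,"w":21}
After op 12 (remove /a): {"amg":0,"j":34,"w":21}
After op 13 (replace /j 54): {"amg":0,"j":54,"w":21}
After op 14 (add /fd 1): {"amg":0,"fd":1,"j":54,"w":21}
Value at /w: 21

Answer: 21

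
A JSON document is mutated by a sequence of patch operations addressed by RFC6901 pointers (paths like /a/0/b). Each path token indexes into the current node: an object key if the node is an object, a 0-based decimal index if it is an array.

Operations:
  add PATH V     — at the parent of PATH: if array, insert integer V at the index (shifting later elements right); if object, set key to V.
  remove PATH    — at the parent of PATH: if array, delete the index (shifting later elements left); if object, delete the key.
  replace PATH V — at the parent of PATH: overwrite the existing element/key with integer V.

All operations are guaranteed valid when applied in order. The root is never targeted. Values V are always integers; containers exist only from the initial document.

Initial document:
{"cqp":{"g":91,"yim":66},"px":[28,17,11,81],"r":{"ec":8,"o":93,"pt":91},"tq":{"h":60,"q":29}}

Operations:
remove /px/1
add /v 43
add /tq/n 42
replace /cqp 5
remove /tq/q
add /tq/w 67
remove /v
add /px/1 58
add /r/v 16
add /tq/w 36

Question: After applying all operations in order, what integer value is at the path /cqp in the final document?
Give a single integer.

Answer: 5

Derivation:
After op 1 (remove /px/1): {"cqp":{"g":91,"yim":66},"px":[28,11,81],"r":{"ec":8,"o":93,"pt":91},"tq":{"h":60,"q":29}}
After op 2 (add /v 43): {"cqp":{"g":91,"yim":66},"px":[28,11,81],"r":{"ec":8,"o":93,"pt":91},"tq":{"h":60,"q":29},"v":43}
After op 3 (add /tq/n 42): {"cqp":{"g":91,"yim":66},"px":[28,11,81],"r":{"ec":8,"o":93,"pt":91},"tq":{"h":60,"n":42,"q":29},"v":43}
After op 4 (replace /cqp 5): {"cqp":5,"px":[28,11,81],"r":{"ec":8,"o":93,"pt":91},"tq":{"h":60,"n":42,"q":29},"v":43}
After op 5 (remove /tq/q): {"cqp":5,"px":[28,11,81],"r":{"ec":8,"o":93,"pt":91},"tq":{"h":60,"n":42},"v":43}
After op 6 (add /tq/w 67): {"cqp":5,"px":[28,11,81],"r":{"ec":8,"o":93,"pt":91},"tq":{"h":60,"n":42,"w":67},"v":43}
After op 7 (remove /v): {"cqp":5,"px":[28,11,81],"r":{"ec":8,"o":93,"pt":91},"tq":{"h":60,"n":42,"w":67}}
After op 8 (add /px/1 58): {"cqp":5,"px":[28,58,11,81],"r":{"ec":8,"o":93,"pt":91},"tq":{"h":60,"n":42,"w":67}}
After op 9 (add /r/v 16): {"cqp":5,"px":[28,58,11,81],"r":{"ec":8,"o":93,"pt":91,"v":16},"tq":{"h":60,"n":42,"w":67}}
After op 10 (add /tq/w 36): {"cqp":5,"px":[28,58,11,81],"r":{"ec":8,"o":93,"pt":91,"v":16},"tq":{"h":60,"n":42,"w":36}}
Value at /cqp: 5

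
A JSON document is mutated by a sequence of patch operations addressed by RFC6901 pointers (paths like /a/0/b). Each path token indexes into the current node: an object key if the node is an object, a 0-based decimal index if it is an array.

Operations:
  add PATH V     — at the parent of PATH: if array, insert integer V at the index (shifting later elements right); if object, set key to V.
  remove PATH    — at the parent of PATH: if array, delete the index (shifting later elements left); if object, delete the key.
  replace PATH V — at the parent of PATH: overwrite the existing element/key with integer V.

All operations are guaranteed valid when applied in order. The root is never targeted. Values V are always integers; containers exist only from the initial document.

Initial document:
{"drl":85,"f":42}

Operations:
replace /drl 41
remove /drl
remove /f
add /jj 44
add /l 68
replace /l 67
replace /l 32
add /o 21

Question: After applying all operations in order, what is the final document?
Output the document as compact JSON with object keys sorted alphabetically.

After op 1 (replace /drl 41): {"drl":41,"f":42}
After op 2 (remove /drl): {"f":42}
After op 3 (remove /f): {}
After op 4 (add /jj 44): {"jj":44}
After op 5 (add /l 68): {"jj":44,"l":68}
After op 6 (replace /l 67): {"jj":44,"l":67}
After op 7 (replace /l 32): {"jj":44,"l":32}
After op 8 (add /o 21): {"jj":44,"l":32,"o":21}

Answer: {"jj":44,"l":32,"o":21}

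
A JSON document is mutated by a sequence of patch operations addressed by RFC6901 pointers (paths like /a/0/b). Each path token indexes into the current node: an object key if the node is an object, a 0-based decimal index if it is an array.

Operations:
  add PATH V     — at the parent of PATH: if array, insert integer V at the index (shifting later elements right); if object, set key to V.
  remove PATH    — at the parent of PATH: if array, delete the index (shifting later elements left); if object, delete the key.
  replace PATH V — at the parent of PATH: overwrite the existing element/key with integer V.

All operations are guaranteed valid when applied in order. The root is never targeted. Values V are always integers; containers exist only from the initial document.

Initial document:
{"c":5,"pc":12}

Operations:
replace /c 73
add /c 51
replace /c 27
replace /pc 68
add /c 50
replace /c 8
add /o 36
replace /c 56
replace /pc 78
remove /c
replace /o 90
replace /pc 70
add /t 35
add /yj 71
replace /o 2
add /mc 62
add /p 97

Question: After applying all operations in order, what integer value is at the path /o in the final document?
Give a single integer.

After op 1 (replace /c 73): {"c":73,"pc":12}
After op 2 (add /c 51): {"c":51,"pc":12}
After op 3 (replace /c 27): {"c":27,"pc":12}
After op 4 (replace /pc 68): {"c":27,"pc":68}
After op 5 (add /c 50): {"c":50,"pc":68}
After op 6 (replace /c 8): {"c":8,"pc":68}
After op 7 (add /o 36): {"c":8,"o":36,"pc":68}
After op 8 (replace /c 56): {"c":56,"o":36,"pc":68}
After op 9 (replace /pc 78): {"c":56,"o":36,"pc":78}
After op 10 (remove /c): {"o":36,"pc":78}
After op 11 (replace /o 90): {"o":90,"pc":78}
After op 12 (replace /pc 70): {"o":90,"pc":70}
After op 13 (add /t 35): {"o":90,"pc":70,"t":35}
After op 14 (add /yj 71): {"o":90,"pc":70,"t":35,"yj":71}
After op 15 (replace /o 2): {"o":2,"pc":70,"t":35,"yj":71}
After op 16 (add /mc 62): {"mc":62,"o":2,"pc":70,"t":35,"yj":71}
After op 17 (add /p 97): {"mc":62,"o":2,"p":97,"pc":70,"t":35,"yj":71}
Value at /o: 2

Answer: 2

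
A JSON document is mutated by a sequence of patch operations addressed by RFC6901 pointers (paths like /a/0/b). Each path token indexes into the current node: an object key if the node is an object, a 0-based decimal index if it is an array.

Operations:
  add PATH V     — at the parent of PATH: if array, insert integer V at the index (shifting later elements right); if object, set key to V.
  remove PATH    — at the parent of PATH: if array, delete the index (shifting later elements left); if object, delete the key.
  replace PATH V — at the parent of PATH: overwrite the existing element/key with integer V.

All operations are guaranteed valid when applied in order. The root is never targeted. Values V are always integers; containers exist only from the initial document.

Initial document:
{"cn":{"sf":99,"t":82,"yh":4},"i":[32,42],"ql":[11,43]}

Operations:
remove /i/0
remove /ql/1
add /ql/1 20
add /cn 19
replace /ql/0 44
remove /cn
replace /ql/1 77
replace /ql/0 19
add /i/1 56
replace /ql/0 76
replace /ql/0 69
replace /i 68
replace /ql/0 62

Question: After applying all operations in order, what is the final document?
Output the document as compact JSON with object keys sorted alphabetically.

After op 1 (remove /i/0): {"cn":{"sf":99,"t":82,"yh":4},"i":[42],"ql":[11,43]}
After op 2 (remove /ql/1): {"cn":{"sf":99,"t":82,"yh":4},"i":[42],"ql":[11]}
After op 3 (add /ql/1 20): {"cn":{"sf":99,"t":82,"yh":4},"i":[42],"ql":[11,20]}
After op 4 (add /cn 19): {"cn":19,"i":[42],"ql":[11,20]}
After op 5 (replace /ql/0 44): {"cn":19,"i":[42],"ql":[44,20]}
After op 6 (remove /cn): {"i":[42],"ql":[44,20]}
After op 7 (replace /ql/1 77): {"i":[42],"ql":[44,77]}
After op 8 (replace /ql/0 19): {"i":[42],"ql":[19,77]}
After op 9 (add /i/1 56): {"i":[42,56],"ql":[19,77]}
After op 10 (replace /ql/0 76): {"i":[42,56],"ql":[76,77]}
After op 11 (replace /ql/0 69): {"i":[42,56],"ql":[69,77]}
After op 12 (replace /i 68): {"i":68,"ql":[69,77]}
After op 13 (replace /ql/0 62): {"i":68,"ql":[62,77]}

Answer: {"i":68,"ql":[62,77]}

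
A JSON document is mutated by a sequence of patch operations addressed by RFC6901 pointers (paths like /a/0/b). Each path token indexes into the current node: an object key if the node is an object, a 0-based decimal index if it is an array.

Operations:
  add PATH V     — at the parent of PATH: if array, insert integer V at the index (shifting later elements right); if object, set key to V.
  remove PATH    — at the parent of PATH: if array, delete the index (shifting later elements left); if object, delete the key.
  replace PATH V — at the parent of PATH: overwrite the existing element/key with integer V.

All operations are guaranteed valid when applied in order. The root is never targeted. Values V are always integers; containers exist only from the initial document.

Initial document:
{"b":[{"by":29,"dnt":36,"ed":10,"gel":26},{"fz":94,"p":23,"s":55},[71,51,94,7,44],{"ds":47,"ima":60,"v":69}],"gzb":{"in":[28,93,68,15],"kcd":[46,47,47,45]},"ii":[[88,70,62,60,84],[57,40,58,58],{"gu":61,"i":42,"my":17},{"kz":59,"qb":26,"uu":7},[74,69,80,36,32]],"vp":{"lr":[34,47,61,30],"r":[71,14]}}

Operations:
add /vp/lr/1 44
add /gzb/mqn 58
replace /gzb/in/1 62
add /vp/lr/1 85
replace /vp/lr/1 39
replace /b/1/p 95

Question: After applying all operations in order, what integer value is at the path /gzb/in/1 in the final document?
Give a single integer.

After op 1 (add /vp/lr/1 44): {"b":[{"by":29,"dnt":36,"ed":10,"gel":26},{"fz":94,"p":23,"s":55},[71,51,94,7,44],{"ds":47,"ima":60,"v":69}],"gzb":{"in":[28,93,68,15],"kcd":[46,47,47,45]},"ii":[[88,70,62,60,84],[57,40,58,58],{"gu":61,"i":42,"my":17},{"kz":59,"qb":26,"uu":7},[74,69,80,36,32]],"vp":{"lr":[34,44,47,61,30],"r":[71,14]}}
After op 2 (add /gzb/mqn 58): {"b":[{"by":29,"dnt":36,"ed":10,"gel":26},{"fz":94,"p":23,"s":55},[71,51,94,7,44],{"ds":47,"ima":60,"v":69}],"gzb":{"in":[28,93,68,15],"kcd":[46,47,47,45],"mqn":58},"ii":[[88,70,62,60,84],[57,40,58,58],{"gu":61,"i":42,"my":17},{"kz":59,"qb":26,"uu":7},[74,69,80,36,32]],"vp":{"lr":[34,44,47,61,30],"r":[71,14]}}
After op 3 (replace /gzb/in/1 62): {"b":[{"by":29,"dnt":36,"ed":10,"gel":26},{"fz":94,"p":23,"s":55},[71,51,94,7,44],{"ds":47,"ima":60,"v":69}],"gzb":{"in":[28,62,68,15],"kcd":[46,47,47,45],"mqn":58},"ii":[[88,70,62,60,84],[57,40,58,58],{"gu":61,"i":42,"my":17},{"kz":59,"qb":26,"uu":7},[74,69,80,36,32]],"vp":{"lr":[34,44,47,61,30],"r":[71,14]}}
After op 4 (add /vp/lr/1 85): {"b":[{"by":29,"dnt":36,"ed":10,"gel":26},{"fz":94,"p":23,"s":55},[71,51,94,7,44],{"ds":47,"ima":60,"v":69}],"gzb":{"in":[28,62,68,15],"kcd":[46,47,47,45],"mqn":58},"ii":[[88,70,62,60,84],[57,40,58,58],{"gu":61,"i":42,"my":17},{"kz":59,"qb":26,"uu":7},[74,69,80,36,32]],"vp":{"lr":[34,85,44,47,61,30],"r":[71,14]}}
After op 5 (replace /vp/lr/1 39): {"b":[{"by":29,"dnt":36,"ed":10,"gel":26},{"fz":94,"p":23,"s":55},[71,51,94,7,44],{"ds":47,"ima":60,"v":69}],"gzb":{"in":[28,62,68,15],"kcd":[46,47,47,45],"mqn":58},"ii":[[88,70,62,60,84],[57,40,58,58],{"gu":61,"i":42,"my":17},{"kz":59,"qb":26,"uu":7},[74,69,80,36,32]],"vp":{"lr":[34,39,44,47,61,30],"r":[71,14]}}
After op 6 (replace /b/1/p 95): {"b":[{"by":29,"dnt":36,"ed":10,"gel":26},{"fz":94,"p":95,"s":55},[71,51,94,7,44],{"ds":47,"ima":60,"v":69}],"gzb":{"in":[28,62,68,15],"kcd":[46,47,47,45],"mqn":58},"ii":[[88,70,62,60,84],[57,40,58,58],{"gu":61,"i":42,"my":17},{"kz":59,"qb":26,"uu":7},[74,69,80,36,32]],"vp":{"lr":[34,39,44,47,61,30],"r":[71,14]}}
Value at /gzb/in/1: 62

Answer: 62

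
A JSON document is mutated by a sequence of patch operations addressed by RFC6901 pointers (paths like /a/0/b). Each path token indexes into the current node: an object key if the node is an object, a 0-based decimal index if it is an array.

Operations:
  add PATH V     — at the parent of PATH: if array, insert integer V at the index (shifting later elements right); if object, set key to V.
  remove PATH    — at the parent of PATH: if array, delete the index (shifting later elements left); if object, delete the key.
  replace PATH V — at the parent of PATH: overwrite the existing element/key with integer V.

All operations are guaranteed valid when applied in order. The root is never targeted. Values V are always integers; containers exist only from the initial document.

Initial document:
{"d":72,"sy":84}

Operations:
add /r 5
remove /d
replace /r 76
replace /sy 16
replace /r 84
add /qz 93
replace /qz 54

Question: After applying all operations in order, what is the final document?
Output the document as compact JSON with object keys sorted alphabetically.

Answer: {"qz":54,"r":84,"sy":16}

Derivation:
After op 1 (add /r 5): {"d":72,"r":5,"sy":84}
After op 2 (remove /d): {"r":5,"sy":84}
After op 3 (replace /r 76): {"r":76,"sy":84}
After op 4 (replace /sy 16): {"r":76,"sy":16}
After op 5 (replace /r 84): {"r":84,"sy":16}
After op 6 (add /qz 93): {"qz":93,"r":84,"sy":16}
After op 7 (replace /qz 54): {"qz":54,"r":84,"sy":16}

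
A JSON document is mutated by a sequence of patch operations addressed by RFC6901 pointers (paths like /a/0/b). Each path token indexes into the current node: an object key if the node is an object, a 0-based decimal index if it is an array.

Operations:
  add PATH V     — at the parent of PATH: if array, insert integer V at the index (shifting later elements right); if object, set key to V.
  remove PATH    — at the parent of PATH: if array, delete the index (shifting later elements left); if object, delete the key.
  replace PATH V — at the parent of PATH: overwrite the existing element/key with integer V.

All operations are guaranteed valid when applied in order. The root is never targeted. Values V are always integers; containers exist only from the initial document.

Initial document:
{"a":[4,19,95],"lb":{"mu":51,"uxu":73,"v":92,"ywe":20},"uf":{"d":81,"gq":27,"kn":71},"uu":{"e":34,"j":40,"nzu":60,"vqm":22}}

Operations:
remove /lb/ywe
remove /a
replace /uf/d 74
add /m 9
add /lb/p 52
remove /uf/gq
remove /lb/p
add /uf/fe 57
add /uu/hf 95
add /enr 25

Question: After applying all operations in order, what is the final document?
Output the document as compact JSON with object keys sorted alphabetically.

After op 1 (remove /lb/ywe): {"a":[4,19,95],"lb":{"mu":51,"uxu":73,"v":92},"uf":{"d":81,"gq":27,"kn":71},"uu":{"e":34,"j":40,"nzu":60,"vqm":22}}
After op 2 (remove /a): {"lb":{"mu":51,"uxu":73,"v":92},"uf":{"d":81,"gq":27,"kn":71},"uu":{"e":34,"j":40,"nzu":60,"vqm":22}}
After op 3 (replace /uf/d 74): {"lb":{"mu":51,"uxu":73,"v":92},"uf":{"d":74,"gq":27,"kn":71},"uu":{"e":34,"j":40,"nzu":60,"vqm":22}}
After op 4 (add /m 9): {"lb":{"mu":51,"uxu":73,"v":92},"m":9,"uf":{"d":74,"gq":27,"kn":71},"uu":{"e":34,"j":40,"nzu":60,"vqm":22}}
After op 5 (add /lb/p 52): {"lb":{"mu":51,"p":52,"uxu":73,"v":92},"m":9,"uf":{"d":74,"gq":27,"kn":71},"uu":{"e":34,"j":40,"nzu":60,"vqm":22}}
After op 6 (remove /uf/gq): {"lb":{"mu":51,"p":52,"uxu":73,"v":92},"m":9,"uf":{"d":74,"kn":71},"uu":{"e":34,"j":40,"nzu":60,"vqm":22}}
After op 7 (remove /lb/p): {"lb":{"mu":51,"uxu":73,"v":92},"m":9,"uf":{"d":74,"kn":71},"uu":{"e":34,"j":40,"nzu":60,"vqm":22}}
After op 8 (add /uf/fe 57): {"lb":{"mu":51,"uxu":73,"v":92},"m":9,"uf":{"d":74,"fe":57,"kn":71},"uu":{"e":34,"j":40,"nzu":60,"vqm":22}}
After op 9 (add /uu/hf 95): {"lb":{"mu":51,"uxu":73,"v":92},"m":9,"uf":{"d":74,"fe":57,"kn":71},"uu":{"e":34,"hf":95,"j":40,"nzu":60,"vqm":22}}
After op 10 (add /enr 25): {"enr":25,"lb":{"mu":51,"uxu":73,"v":92},"m":9,"uf":{"d":74,"fe":57,"kn":71},"uu":{"e":34,"hf":95,"j":40,"nzu":60,"vqm":22}}

Answer: {"enr":25,"lb":{"mu":51,"uxu":73,"v":92},"m":9,"uf":{"d":74,"fe":57,"kn":71},"uu":{"e":34,"hf":95,"j":40,"nzu":60,"vqm":22}}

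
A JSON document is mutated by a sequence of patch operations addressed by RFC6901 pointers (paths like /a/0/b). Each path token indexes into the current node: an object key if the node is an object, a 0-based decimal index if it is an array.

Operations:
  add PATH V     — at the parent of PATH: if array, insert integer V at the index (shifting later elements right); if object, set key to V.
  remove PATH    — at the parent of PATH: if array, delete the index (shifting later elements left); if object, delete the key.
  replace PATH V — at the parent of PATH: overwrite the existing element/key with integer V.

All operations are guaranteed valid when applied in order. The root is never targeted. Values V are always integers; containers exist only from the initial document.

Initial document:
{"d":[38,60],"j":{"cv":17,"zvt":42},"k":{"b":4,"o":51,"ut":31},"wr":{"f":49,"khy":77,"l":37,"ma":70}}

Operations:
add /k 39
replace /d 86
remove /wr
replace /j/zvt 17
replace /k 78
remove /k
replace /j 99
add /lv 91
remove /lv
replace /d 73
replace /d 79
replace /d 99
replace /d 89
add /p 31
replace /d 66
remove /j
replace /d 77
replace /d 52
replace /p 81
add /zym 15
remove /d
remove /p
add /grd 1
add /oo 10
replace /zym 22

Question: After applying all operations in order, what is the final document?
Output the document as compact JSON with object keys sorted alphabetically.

After op 1 (add /k 39): {"d":[38,60],"j":{"cv":17,"zvt":42},"k":39,"wr":{"f":49,"khy":77,"l":37,"ma":70}}
After op 2 (replace /d 86): {"d":86,"j":{"cv":17,"zvt":42},"k":39,"wr":{"f":49,"khy":77,"l":37,"ma":70}}
After op 3 (remove /wr): {"d":86,"j":{"cv":17,"zvt":42},"k":39}
After op 4 (replace /j/zvt 17): {"d":86,"j":{"cv":17,"zvt":17},"k":39}
After op 5 (replace /k 78): {"d":86,"j":{"cv":17,"zvt":17},"k":78}
After op 6 (remove /k): {"d":86,"j":{"cv":17,"zvt":17}}
After op 7 (replace /j 99): {"d":86,"j":99}
After op 8 (add /lv 91): {"d":86,"j":99,"lv":91}
After op 9 (remove /lv): {"d":86,"j":99}
After op 10 (replace /d 73): {"d":73,"j":99}
After op 11 (replace /d 79): {"d":79,"j":99}
After op 12 (replace /d 99): {"d":99,"j":99}
After op 13 (replace /d 89): {"d":89,"j":99}
After op 14 (add /p 31): {"d":89,"j":99,"p":31}
After op 15 (replace /d 66): {"d":66,"j":99,"p":31}
After op 16 (remove /j): {"d":66,"p":31}
After op 17 (replace /d 77): {"d":77,"p":31}
After op 18 (replace /d 52): {"d":52,"p":31}
After op 19 (replace /p 81): {"d":52,"p":81}
After op 20 (add /zym 15): {"d":52,"p":81,"zym":15}
After op 21 (remove /d): {"p":81,"zym":15}
After op 22 (remove /p): {"zym":15}
After op 23 (add /grd 1): {"grd":1,"zym":15}
After op 24 (add /oo 10): {"grd":1,"oo":10,"zym":15}
After op 25 (replace /zym 22): {"grd":1,"oo":10,"zym":22}

Answer: {"grd":1,"oo":10,"zym":22}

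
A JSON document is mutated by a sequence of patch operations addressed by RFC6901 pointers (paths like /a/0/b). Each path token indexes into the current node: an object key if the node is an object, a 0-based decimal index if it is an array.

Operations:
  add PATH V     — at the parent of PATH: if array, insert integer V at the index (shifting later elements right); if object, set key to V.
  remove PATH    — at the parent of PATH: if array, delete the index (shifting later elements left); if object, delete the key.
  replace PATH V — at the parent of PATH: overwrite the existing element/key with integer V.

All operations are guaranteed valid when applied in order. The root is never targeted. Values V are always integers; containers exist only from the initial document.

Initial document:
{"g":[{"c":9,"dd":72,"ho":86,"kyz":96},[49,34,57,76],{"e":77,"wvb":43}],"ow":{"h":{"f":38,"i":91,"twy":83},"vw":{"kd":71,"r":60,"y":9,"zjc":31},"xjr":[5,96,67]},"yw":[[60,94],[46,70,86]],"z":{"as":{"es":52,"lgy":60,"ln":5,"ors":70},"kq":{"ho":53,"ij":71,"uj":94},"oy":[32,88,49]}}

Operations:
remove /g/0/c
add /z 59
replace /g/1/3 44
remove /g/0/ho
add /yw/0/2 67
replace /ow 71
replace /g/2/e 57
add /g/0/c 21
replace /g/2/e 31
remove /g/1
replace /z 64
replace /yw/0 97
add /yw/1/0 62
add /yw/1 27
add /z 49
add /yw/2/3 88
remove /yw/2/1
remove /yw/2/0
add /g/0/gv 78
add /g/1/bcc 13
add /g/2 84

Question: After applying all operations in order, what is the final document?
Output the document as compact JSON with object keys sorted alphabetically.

Answer: {"g":[{"c":21,"dd":72,"gv":78,"kyz":96},{"bcc":13,"e":31,"wvb":43},84],"ow":71,"yw":[97,27,[70,88,86]],"z":49}

Derivation:
After op 1 (remove /g/0/c): {"g":[{"dd":72,"ho":86,"kyz":96},[49,34,57,76],{"e":77,"wvb":43}],"ow":{"h":{"f":38,"i":91,"twy":83},"vw":{"kd":71,"r":60,"y":9,"zjc":31},"xjr":[5,96,67]},"yw":[[60,94],[46,70,86]],"z":{"as":{"es":52,"lgy":60,"ln":5,"ors":70},"kq":{"ho":53,"ij":71,"uj":94},"oy":[32,88,49]}}
After op 2 (add /z 59): {"g":[{"dd":72,"ho":86,"kyz":96},[49,34,57,76],{"e":77,"wvb":43}],"ow":{"h":{"f":38,"i":91,"twy":83},"vw":{"kd":71,"r":60,"y":9,"zjc":31},"xjr":[5,96,67]},"yw":[[60,94],[46,70,86]],"z":59}
After op 3 (replace /g/1/3 44): {"g":[{"dd":72,"ho":86,"kyz":96},[49,34,57,44],{"e":77,"wvb":43}],"ow":{"h":{"f":38,"i":91,"twy":83},"vw":{"kd":71,"r":60,"y":9,"zjc":31},"xjr":[5,96,67]},"yw":[[60,94],[46,70,86]],"z":59}
After op 4 (remove /g/0/ho): {"g":[{"dd":72,"kyz":96},[49,34,57,44],{"e":77,"wvb":43}],"ow":{"h":{"f":38,"i":91,"twy":83},"vw":{"kd":71,"r":60,"y":9,"zjc":31},"xjr":[5,96,67]},"yw":[[60,94],[46,70,86]],"z":59}
After op 5 (add /yw/0/2 67): {"g":[{"dd":72,"kyz":96},[49,34,57,44],{"e":77,"wvb":43}],"ow":{"h":{"f":38,"i":91,"twy":83},"vw":{"kd":71,"r":60,"y":9,"zjc":31},"xjr":[5,96,67]},"yw":[[60,94,67],[46,70,86]],"z":59}
After op 6 (replace /ow 71): {"g":[{"dd":72,"kyz":96},[49,34,57,44],{"e":77,"wvb":43}],"ow":71,"yw":[[60,94,67],[46,70,86]],"z":59}
After op 7 (replace /g/2/e 57): {"g":[{"dd":72,"kyz":96},[49,34,57,44],{"e":57,"wvb":43}],"ow":71,"yw":[[60,94,67],[46,70,86]],"z":59}
After op 8 (add /g/0/c 21): {"g":[{"c":21,"dd":72,"kyz":96},[49,34,57,44],{"e":57,"wvb":43}],"ow":71,"yw":[[60,94,67],[46,70,86]],"z":59}
After op 9 (replace /g/2/e 31): {"g":[{"c":21,"dd":72,"kyz":96},[49,34,57,44],{"e":31,"wvb":43}],"ow":71,"yw":[[60,94,67],[46,70,86]],"z":59}
After op 10 (remove /g/1): {"g":[{"c":21,"dd":72,"kyz":96},{"e":31,"wvb":43}],"ow":71,"yw":[[60,94,67],[46,70,86]],"z":59}
After op 11 (replace /z 64): {"g":[{"c":21,"dd":72,"kyz":96},{"e":31,"wvb":43}],"ow":71,"yw":[[60,94,67],[46,70,86]],"z":64}
After op 12 (replace /yw/0 97): {"g":[{"c":21,"dd":72,"kyz":96},{"e":31,"wvb":43}],"ow":71,"yw":[97,[46,70,86]],"z":64}
After op 13 (add /yw/1/0 62): {"g":[{"c":21,"dd":72,"kyz":96},{"e":31,"wvb":43}],"ow":71,"yw":[97,[62,46,70,86]],"z":64}
After op 14 (add /yw/1 27): {"g":[{"c":21,"dd":72,"kyz":96},{"e":31,"wvb":43}],"ow":71,"yw":[97,27,[62,46,70,86]],"z":64}
After op 15 (add /z 49): {"g":[{"c":21,"dd":72,"kyz":96},{"e":31,"wvb":43}],"ow":71,"yw":[97,27,[62,46,70,86]],"z":49}
After op 16 (add /yw/2/3 88): {"g":[{"c":21,"dd":72,"kyz":96},{"e":31,"wvb":43}],"ow":71,"yw":[97,27,[62,46,70,88,86]],"z":49}
After op 17 (remove /yw/2/1): {"g":[{"c":21,"dd":72,"kyz":96},{"e":31,"wvb":43}],"ow":71,"yw":[97,27,[62,70,88,86]],"z":49}
After op 18 (remove /yw/2/0): {"g":[{"c":21,"dd":72,"kyz":96},{"e":31,"wvb":43}],"ow":71,"yw":[97,27,[70,88,86]],"z":49}
After op 19 (add /g/0/gv 78): {"g":[{"c":21,"dd":72,"gv":78,"kyz":96},{"e":31,"wvb":43}],"ow":71,"yw":[97,27,[70,88,86]],"z":49}
After op 20 (add /g/1/bcc 13): {"g":[{"c":21,"dd":72,"gv":78,"kyz":96},{"bcc":13,"e":31,"wvb":43}],"ow":71,"yw":[97,27,[70,88,86]],"z":49}
After op 21 (add /g/2 84): {"g":[{"c":21,"dd":72,"gv":78,"kyz":96},{"bcc":13,"e":31,"wvb":43},84],"ow":71,"yw":[97,27,[70,88,86]],"z":49}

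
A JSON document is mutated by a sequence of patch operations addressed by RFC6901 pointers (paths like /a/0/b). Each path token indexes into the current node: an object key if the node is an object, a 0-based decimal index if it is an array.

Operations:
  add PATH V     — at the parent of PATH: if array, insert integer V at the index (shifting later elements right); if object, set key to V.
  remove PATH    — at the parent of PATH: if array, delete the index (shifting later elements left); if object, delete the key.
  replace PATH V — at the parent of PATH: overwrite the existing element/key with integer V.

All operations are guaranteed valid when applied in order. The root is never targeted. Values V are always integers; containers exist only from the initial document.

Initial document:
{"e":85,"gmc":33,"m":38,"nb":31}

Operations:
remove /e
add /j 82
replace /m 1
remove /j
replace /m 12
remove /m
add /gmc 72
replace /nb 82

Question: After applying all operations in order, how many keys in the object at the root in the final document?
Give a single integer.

After op 1 (remove /e): {"gmc":33,"m":38,"nb":31}
After op 2 (add /j 82): {"gmc":33,"j":82,"m":38,"nb":31}
After op 3 (replace /m 1): {"gmc":33,"j":82,"m":1,"nb":31}
After op 4 (remove /j): {"gmc":33,"m":1,"nb":31}
After op 5 (replace /m 12): {"gmc":33,"m":12,"nb":31}
After op 6 (remove /m): {"gmc":33,"nb":31}
After op 7 (add /gmc 72): {"gmc":72,"nb":31}
After op 8 (replace /nb 82): {"gmc":72,"nb":82}
Size at the root: 2

Answer: 2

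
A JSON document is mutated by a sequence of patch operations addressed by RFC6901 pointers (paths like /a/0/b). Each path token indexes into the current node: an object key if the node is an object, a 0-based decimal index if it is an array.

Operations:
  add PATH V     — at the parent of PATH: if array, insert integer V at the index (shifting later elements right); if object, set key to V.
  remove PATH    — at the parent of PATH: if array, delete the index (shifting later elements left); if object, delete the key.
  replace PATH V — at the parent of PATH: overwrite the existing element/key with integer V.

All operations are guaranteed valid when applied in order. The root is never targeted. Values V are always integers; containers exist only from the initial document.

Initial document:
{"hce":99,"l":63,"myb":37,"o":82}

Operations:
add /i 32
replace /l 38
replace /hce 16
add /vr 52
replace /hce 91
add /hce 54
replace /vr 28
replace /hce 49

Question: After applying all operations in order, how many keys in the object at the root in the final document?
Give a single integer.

Answer: 6

Derivation:
After op 1 (add /i 32): {"hce":99,"i":32,"l":63,"myb":37,"o":82}
After op 2 (replace /l 38): {"hce":99,"i":32,"l":38,"myb":37,"o":82}
After op 3 (replace /hce 16): {"hce":16,"i":32,"l":38,"myb":37,"o":82}
After op 4 (add /vr 52): {"hce":16,"i":32,"l":38,"myb":37,"o":82,"vr":52}
After op 5 (replace /hce 91): {"hce":91,"i":32,"l":38,"myb":37,"o":82,"vr":52}
After op 6 (add /hce 54): {"hce":54,"i":32,"l":38,"myb":37,"o":82,"vr":52}
After op 7 (replace /vr 28): {"hce":54,"i":32,"l":38,"myb":37,"o":82,"vr":28}
After op 8 (replace /hce 49): {"hce":49,"i":32,"l":38,"myb":37,"o":82,"vr":28}
Size at the root: 6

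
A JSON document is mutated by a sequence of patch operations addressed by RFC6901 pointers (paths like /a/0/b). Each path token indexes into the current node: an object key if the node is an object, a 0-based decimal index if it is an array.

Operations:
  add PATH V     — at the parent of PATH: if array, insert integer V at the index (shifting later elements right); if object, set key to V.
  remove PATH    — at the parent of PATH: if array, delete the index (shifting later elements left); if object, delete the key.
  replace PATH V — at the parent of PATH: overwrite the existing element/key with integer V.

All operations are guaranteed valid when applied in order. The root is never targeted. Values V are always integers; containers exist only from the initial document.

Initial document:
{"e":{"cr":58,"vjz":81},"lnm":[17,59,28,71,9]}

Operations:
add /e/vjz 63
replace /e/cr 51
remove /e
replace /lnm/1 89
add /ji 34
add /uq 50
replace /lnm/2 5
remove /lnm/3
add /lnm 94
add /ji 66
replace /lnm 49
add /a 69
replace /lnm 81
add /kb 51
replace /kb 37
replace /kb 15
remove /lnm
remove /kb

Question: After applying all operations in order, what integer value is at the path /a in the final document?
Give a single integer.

After op 1 (add /e/vjz 63): {"e":{"cr":58,"vjz":63},"lnm":[17,59,28,71,9]}
After op 2 (replace /e/cr 51): {"e":{"cr":51,"vjz":63},"lnm":[17,59,28,71,9]}
After op 3 (remove /e): {"lnm":[17,59,28,71,9]}
After op 4 (replace /lnm/1 89): {"lnm":[17,89,28,71,9]}
After op 5 (add /ji 34): {"ji":34,"lnm":[17,89,28,71,9]}
After op 6 (add /uq 50): {"ji":34,"lnm":[17,89,28,71,9],"uq":50}
After op 7 (replace /lnm/2 5): {"ji":34,"lnm":[17,89,5,71,9],"uq":50}
After op 8 (remove /lnm/3): {"ji":34,"lnm":[17,89,5,9],"uq":50}
After op 9 (add /lnm 94): {"ji":34,"lnm":94,"uq":50}
After op 10 (add /ji 66): {"ji":66,"lnm":94,"uq":50}
After op 11 (replace /lnm 49): {"ji":66,"lnm":49,"uq":50}
After op 12 (add /a 69): {"a":69,"ji":66,"lnm":49,"uq":50}
After op 13 (replace /lnm 81): {"a":69,"ji":66,"lnm":81,"uq":50}
After op 14 (add /kb 51): {"a":69,"ji":66,"kb":51,"lnm":81,"uq":50}
After op 15 (replace /kb 37): {"a":69,"ji":66,"kb":37,"lnm":81,"uq":50}
After op 16 (replace /kb 15): {"a":69,"ji":66,"kb":15,"lnm":81,"uq":50}
After op 17 (remove /lnm): {"a":69,"ji":66,"kb":15,"uq":50}
After op 18 (remove /kb): {"a":69,"ji":66,"uq":50}
Value at /a: 69

Answer: 69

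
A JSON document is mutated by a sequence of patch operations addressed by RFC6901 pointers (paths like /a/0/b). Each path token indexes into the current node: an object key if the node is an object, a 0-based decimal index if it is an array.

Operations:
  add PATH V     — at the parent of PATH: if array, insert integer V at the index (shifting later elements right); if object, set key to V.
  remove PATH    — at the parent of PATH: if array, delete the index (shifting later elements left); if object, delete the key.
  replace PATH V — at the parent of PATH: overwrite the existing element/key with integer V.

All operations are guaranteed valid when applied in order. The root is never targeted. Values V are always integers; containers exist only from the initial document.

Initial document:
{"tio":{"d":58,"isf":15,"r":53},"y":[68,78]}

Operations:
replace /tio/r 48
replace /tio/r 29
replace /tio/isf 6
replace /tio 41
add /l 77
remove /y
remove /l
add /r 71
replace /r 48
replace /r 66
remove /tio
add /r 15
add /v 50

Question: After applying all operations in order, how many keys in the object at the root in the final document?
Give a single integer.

After op 1 (replace /tio/r 48): {"tio":{"d":58,"isf":15,"r":48},"y":[68,78]}
After op 2 (replace /tio/r 29): {"tio":{"d":58,"isf":15,"r":29},"y":[68,78]}
After op 3 (replace /tio/isf 6): {"tio":{"d":58,"isf":6,"r":29},"y":[68,78]}
After op 4 (replace /tio 41): {"tio":41,"y":[68,78]}
After op 5 (add /l 77): {"l":77,"tio":41,"y":[68,78]}
After op 6 (remove /y): {"l":77,"tio":41}
After op 7 (remove /l): {"tio":41}
After op 8 (add /r 71): {"r":71,"tio":41}
After op 9 (replace /r 48): {"r":48,"tio":41}
After op 10 (replace /r 66): {"r":66,"tio":41}
After op 11 (remove /tio): {"r":66}
After op 12 (add /r 15): {"r":15}
After op 13 (add /v 50): {"r":15,"v":50}
Size at the root: 2

Answer: 2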